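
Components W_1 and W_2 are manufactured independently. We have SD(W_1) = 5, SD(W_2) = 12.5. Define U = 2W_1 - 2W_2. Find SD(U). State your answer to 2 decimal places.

26.93

Var(W_1) = 25, Var(W_2) = 156.25
By independence, Var(U) = (2)²Var(W_1) + (-2)²Var(W_2)
= (2)²·25 + (-2)²·156.25 = 725
SD(U) = √725 ≈ 26.93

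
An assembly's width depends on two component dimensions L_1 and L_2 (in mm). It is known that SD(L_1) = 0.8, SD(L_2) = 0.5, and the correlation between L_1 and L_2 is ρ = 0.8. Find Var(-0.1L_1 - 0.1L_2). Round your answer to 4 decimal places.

Var(L_1) = (0.8)² = 0.64;  Var(L_2) = (0.5)² = 0.25
cov(L_1,L_2) = ρ·SD(L_1)·SD(L_2) = 0.8·0.8·0.5 = 0.32
Var(-0.1L_1 - 0.1L_2) = (-0.1)²·Var(L_1) + (-0.1)²·Var(L_2) + 2·(-0.1)·(-0.1)·cov(L_1,L_2)
= 0.01·0.64 + 0.01·0.25 + 0.02·0.32 = 0.0153

0.0153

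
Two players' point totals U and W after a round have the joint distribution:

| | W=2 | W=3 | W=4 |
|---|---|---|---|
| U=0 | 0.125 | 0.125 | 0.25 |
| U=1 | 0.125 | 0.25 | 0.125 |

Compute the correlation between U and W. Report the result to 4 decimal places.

E[U] = 0.5,  E[W] = 3.125
E[UW] = 1.5
Cov(U,W) = E[UW] − E[U]E[W] = 1.5 − (0.5)(3.125) = -0.0625
Var(U) = 0.25,  Var(W) = 0.609375
ρ = -0.0625 / √(0.25·0.609375) ≈ -0.1601

-0.1601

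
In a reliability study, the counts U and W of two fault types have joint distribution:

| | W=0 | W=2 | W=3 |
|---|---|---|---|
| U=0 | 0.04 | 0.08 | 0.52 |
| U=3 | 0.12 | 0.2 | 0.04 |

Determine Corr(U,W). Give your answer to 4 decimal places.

-0.5582

E[U] = 1.08,  E[W] = 2.24
E[UW] = 1.56
cov(U,W) = E[UW] − E[U]E[W] = 1.56 − (1.08)(2.24) = -0.8592
Var(U) = 2.0736,  Var(W) = 1.1424
ρ = -0.8592 / √(2.0736·1.1424) ≈ -0.5582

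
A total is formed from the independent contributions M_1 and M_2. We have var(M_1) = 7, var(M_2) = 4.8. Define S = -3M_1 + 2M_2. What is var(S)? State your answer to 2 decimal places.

82.20

By independence, var(S) = (-3)²var(M_1) + (2)²var(M_2)
= (-3)²·7 + (2)²·4.8 = 82.2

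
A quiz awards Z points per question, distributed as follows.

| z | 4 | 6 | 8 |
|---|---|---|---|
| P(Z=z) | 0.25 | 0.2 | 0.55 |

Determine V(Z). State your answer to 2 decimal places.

2.84

E[Z] = (4)(0.25) + (6)(0.2) + (8)(0.55) = 6.6
E[Z²] = (4)²(0.25) + (6)²(0.2) + (8)²(0.55) = 46.4
V(Z) = E[Z²] − (E[Z])² = 46.4 − (6.6)² = 2.84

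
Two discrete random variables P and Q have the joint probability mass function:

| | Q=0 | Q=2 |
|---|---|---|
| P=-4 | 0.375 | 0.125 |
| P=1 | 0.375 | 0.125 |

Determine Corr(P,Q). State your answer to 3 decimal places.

0.000

E[P] = -1.5,  E[Q] = 0.5
E[PQ] = -0.75
Cov(P,Q) = E[PQ] − E[P]E[Q] = -0.75 − (-1.5)(0.5) = 0
Var(P) = 6.25,  Var(Q) = 0.75
ρ = 0 / √(6.25·0.75) ≈ 0.000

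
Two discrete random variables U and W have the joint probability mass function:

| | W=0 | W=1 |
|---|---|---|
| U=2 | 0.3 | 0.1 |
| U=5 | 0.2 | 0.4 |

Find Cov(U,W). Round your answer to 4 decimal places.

0.3000

E[U] = 3.8,  E[W] = 0.5
E[UW] = 2.2
Cov(U,W) = E[UW] − E[U]E[W] = 2.2 − (3.8)(0.5) = 0.3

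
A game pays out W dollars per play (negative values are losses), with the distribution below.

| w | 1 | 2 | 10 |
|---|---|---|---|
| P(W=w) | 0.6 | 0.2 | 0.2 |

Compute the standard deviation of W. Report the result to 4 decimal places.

3.5214

E[W] = (1)(0.6) + (2)(0.2) + (10)(0.2) = 3
E[W²] = (1)²(0.6) + (2)²(0.2) + (10)²(0.2) = 21.4
Var(W) = E[W²] − (E[W])² = 21.4 − (3)² = 12.4
SD(W) = √12.4 ≈ 3.5214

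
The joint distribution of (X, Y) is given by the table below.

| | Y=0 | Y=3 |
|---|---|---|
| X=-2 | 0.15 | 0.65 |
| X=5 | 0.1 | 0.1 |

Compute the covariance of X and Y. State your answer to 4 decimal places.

E[X] = -0.6,  E[Y] = 2.25
E[XY] = -2.4
Cov(X,Y) = E[XY] − E[X]E[Y] = -2.4 − (-0.6)(2.25) = -1.05

-1.0500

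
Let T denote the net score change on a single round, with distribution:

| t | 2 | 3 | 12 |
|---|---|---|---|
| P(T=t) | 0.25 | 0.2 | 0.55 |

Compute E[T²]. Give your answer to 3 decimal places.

82.000

E[T²] = (2)²(0.25) + (3)²(0.2) + (12)²(0.55) = 82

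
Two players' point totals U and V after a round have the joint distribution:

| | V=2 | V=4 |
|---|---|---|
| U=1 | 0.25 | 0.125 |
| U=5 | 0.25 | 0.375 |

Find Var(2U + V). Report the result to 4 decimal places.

E[U] = 3.5,  E[V] = 3,  E[UV] = 11
Var(U) = 16 − (3.5)² = 3.75;  Var(V) = 10 − (3)² = 1
cov(U,V) = 11 − (3.5)(3) = 0.5
Var(2U + V) = (2)²·3.75 + (1)²·1 + 2·(2)·(1)·0.5 = 18

18.0000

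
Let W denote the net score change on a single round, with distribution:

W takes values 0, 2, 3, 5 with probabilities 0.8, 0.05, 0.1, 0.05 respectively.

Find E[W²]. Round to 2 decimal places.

2.35

E[W²] = (0)²(0.8) + (2)²(0.05) + (3)²(0.1) + (5)²(0.05) = 2.35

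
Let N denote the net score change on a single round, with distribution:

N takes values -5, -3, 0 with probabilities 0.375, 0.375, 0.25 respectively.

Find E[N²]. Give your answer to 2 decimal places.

E[N²] = (-5)²(0.375) + (-3)²(0.375) + (0)²(0.25) = 12.75

12.75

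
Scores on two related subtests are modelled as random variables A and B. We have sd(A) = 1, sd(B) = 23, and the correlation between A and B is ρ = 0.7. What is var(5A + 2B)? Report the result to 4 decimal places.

var(A) = (1)² = 1;  var(B) = (23)² = 529
Cov(A,B) = ρ·sd(A)·sd(B) = 0.7·1·23 = 16.1
var(5A + 2B) = (5)²·var(A) + (2)²·var(B) + 2·(5)·(2)·Cov(A,B)
= 25·1 + 4·529 + 20·16.1 = 2463

2463.0000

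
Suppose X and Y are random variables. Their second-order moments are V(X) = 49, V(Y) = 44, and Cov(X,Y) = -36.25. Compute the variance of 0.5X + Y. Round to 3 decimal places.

V(0.5X + Y) = (0.5)²·V(X) + (1)²·V(Y) + 2·(0.5)·(1)·Cov(X,Y)
= 0.25·49 + 1·44 + 1·-36.25 = 20

20.000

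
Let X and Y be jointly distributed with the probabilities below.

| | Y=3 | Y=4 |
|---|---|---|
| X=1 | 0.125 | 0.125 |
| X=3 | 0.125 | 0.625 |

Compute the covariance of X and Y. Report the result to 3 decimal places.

E[X] = 2.5,  E[Y] = 3.75
E[XY] = 9.5
cov(X,Y) = E[XY] − E[X]E[Y] = 9.5 − (2.5)(3.75) = 0.125

0.125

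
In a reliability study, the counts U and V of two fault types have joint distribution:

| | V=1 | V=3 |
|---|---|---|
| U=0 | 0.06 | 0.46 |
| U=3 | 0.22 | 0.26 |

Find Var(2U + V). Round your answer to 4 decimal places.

7.7376

E[U] = 1.44,  E[V] = 2.44,  E[UV] = 3
Var(U) = 4.32 − (1.44)² = 2.2464;  Var(V) = 6.76 − (2.44)² = 0.8064
Cov(U,V) = 3 − (1.44)(2.44) = -0.5136
Var(2U + V) = (2)²·2.2464 + (1)²·0.8064 + 2·(2)·(1)·-0.5136 = 7.7376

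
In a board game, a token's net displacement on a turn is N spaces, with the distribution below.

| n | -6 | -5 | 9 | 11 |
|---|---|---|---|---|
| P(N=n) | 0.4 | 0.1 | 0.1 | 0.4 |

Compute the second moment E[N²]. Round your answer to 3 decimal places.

73.400

E[N²] = (-6)²(0.4) + (-5)²(0.1) + (9)²(0.1) + (11)²(0.4) = 73.4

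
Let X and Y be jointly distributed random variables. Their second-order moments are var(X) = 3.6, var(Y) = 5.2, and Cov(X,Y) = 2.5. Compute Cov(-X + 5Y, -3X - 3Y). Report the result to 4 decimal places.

-97.2000

Cov(-X + 5Y, -3X - 3Y) = (-1)(-3)var(X) + (5)(-3)var(Y) + [(-1)(-3) + (5)(-3)]Cov(X,Y)
= 3·3.6 + -15·5.2 + -12·2.5 = -97.2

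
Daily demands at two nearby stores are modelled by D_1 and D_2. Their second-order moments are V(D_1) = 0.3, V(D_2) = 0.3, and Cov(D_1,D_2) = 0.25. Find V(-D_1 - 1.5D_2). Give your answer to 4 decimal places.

V(-D_1 - 1.5D_2) = (-1)²·V(D_1) + (-1.5)²·V(D_2) + 2·(-1)·(-1.5)·Cov(D_1,D_2)
= 1·0.3 + 2.25·0.3 + 3·0.25 = 1.725

1.7250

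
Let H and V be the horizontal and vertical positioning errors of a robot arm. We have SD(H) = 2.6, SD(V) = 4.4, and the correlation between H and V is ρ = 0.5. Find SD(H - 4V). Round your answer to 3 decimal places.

16.455

Var(H) = (2.6)² = 6.76;  Var(V) = (4.4)² = 19.36
cov(H,V) = ρ·SD(H)·SD(V) = 0.5·2.6·4.4 = 5.72
Var(H - 4V) = (1)²·Var(H) + (-4)²·Var(V) + 2·(1)·(-4)·cov(H,V)
= 1·6.76 + 16·19.36 + -8·5.72 = 270.76
SD(H - 4V) = √270.76 ≈ 16.455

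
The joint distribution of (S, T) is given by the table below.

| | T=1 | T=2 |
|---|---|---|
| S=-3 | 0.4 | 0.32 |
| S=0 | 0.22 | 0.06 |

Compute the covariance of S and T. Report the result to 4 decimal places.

E[S] = -2.16,  E[T] = 1.38
E[ST] = -3.12
Cov(S,T) = E[ST] − E[S]E[T] = -3.12 − (-2.16)(1.38) = -0.1392

-0.1392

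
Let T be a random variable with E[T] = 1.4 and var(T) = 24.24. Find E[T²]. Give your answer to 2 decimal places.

26.20

E[T²] = var(T) + (E[T])² = 24.24 + (1.4)² = 26.2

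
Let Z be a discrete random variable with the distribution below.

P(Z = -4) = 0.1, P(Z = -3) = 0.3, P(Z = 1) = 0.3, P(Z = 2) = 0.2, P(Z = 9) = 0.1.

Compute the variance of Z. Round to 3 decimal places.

13.410

E[Z] = (-4)(0.1) + (-3)(0.3) + (1)(0.3) + (2)(0.2) + (9)(0.1) = 0.3
E[Z²] = (-4)²(0.1) + (-3)²(0.3) + (1)²(0.3) + (2)²(0.2) + (9)²(0.1) = 13.5
V(Z) = E[Z²] − (E[Z])² = 13.5 − (0.3)² = 13.41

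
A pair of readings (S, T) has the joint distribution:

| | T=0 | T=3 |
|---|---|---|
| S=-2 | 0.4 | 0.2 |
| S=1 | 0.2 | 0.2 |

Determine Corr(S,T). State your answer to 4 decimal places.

E[S] = -0.8,  E[T] = 1.2
E[ST] = -0.6
Cov(S,T) = E[ST] − E[S]E[T] = -0.6 − (-0.8)(1.2) = 0.36
var(S) = 2.16,  var(T) = 2.16
ρ = 0.36 / √(2.16·2.16) ≈ 0.1667

0.1667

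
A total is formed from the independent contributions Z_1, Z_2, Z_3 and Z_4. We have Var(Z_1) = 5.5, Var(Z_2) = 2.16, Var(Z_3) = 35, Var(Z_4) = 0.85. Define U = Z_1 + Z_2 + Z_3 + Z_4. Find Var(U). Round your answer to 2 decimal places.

43.51

By independence, Var(U) = (1)²Var(Z_1) + (1)²Var(Z_2) + (1)²Var(Z_3) + (1)²Var(Z_4)
= (1)²·5.5 + (1)²·2.16 + (1)²·35 + (1)²·0.85 = 43.51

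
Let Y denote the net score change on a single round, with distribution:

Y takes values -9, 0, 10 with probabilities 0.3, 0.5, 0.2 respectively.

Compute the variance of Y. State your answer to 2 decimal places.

43.81

E[Y] = (-9)(0.3) + (0)(0.5) + (10)(0.2) = -0.7
E[Y²] = (-9)²(0.3) + (0)²(0.5) + (10)²(0.2) = 44.3
Var(Y) = E[Y²] − (E[Y])² = 44.3 − (-0.7)² = 43.81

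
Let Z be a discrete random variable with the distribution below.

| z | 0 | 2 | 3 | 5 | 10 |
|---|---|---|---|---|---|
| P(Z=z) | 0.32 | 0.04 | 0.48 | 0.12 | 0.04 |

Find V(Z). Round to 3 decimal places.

E[Z] = (0)(0.32) + (2)(0.04) + (3)(0.48) + (5)(0.12) + (10)(0.04) = 2.52
E[Z²] = (0)²(0.32) + (2)²(0.04) + (3)²(0.48) + (5)²(0.12) + (10)²(0.04) = 11.48
V(Z) = E[Z²] − (E[Z])² = 11.48 − (2.52)² = 5.1296

5.130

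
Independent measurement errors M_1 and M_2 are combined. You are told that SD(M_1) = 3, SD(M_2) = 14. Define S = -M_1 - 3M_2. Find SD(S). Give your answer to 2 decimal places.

Var(M_1) = 9, Var(M_2) = 196
By independence, Var(S) = (-1)²Var(M_1) + (-3)²Var(M_2)
= (-1)²·9 + (-3)²·196 = 1773
SD(S) = √1773 ≈ 42.11

42.11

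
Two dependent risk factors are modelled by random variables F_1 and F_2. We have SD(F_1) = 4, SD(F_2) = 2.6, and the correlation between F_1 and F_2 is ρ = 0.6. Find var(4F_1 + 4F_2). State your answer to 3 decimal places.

563.840

var(F_1) = (4)² = 16;  var(F_2) = (2.6)² = 6.76
Cov(F_1,F_2) = ρ·SD(F_1)·SD(F_2) = 0.6·4·2.6 = 6.24
var(4F_1 + 4F_2) = (4)²·var(F_1) + (4)²·var(F_2) + 2·(4)·(4)·Cov(F_1,F_2)
= 16·16 + 16·6.76 + 32·6.24 = 563.84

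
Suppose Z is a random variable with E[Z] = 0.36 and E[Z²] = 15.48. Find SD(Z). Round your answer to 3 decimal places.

var(Z) = 15.48 − (0.36)² = 15.3504
SD(Z) = √15.3504 ≈ 3.918

3.918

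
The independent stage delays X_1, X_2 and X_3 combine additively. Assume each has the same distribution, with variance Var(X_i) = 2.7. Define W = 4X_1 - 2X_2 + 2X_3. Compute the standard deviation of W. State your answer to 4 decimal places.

By independence, Var(W) = (4)²Var(X_1) + (-2)²Var(X_2) + (2)²Var(X_3)
= (4)²·2.7 + (-2)²·2.7 + (2)²·2.7 = 64.8
σ(W) = √64.8 ≈ 8.0498

8.0498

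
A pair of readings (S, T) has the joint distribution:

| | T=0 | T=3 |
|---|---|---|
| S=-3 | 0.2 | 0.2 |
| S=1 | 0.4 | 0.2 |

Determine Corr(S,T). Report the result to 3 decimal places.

E[S] = -0.6,  E[T] = 1.2
E[ST] = -1.2
Cov(S,T) = E[ST] − E[S]E[T] = -1.2 − (-0.6)(1.2) = -0.48
var(S) = 3.84,  var(T) = 2.16
ρ = -0.48 / √(3.84·2.16) ≈ -0.167

-0.167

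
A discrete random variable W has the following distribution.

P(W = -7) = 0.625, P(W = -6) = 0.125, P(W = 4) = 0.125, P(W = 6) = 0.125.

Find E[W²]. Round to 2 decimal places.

41.63

E[W²] = (-7)²(0.625) + (-6)²(0.125) + (4)²(0.125) + (6)²(0.125) = 41.625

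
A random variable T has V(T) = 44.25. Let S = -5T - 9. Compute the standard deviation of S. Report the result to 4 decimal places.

V(-5T - 9) = (-5)²·44.25 = 1106.25
SD(S) = √1106.25 ≈ 33.2603

33.2603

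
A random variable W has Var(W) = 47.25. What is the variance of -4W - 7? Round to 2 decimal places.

Var(-4W - 7) = (-4)²·Var(W) = 16·47.25 = 756

756.00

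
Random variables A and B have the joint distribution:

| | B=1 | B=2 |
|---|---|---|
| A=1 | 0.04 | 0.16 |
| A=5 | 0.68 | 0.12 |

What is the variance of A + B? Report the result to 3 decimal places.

E[A] = 4.2,  E[B] = 1.28,  E[AB] = 4.96
Var(A) = 20.2 − (4.2)² = 2.56;  Var(B) = 1.84 − (1.28)² = 0.2016
Cov(A,B) = 4.96 − (4.2)(1.28) = -0.416
Var(A + B) = (1)²·2.56 + (1)²·0.2016 + 2·(1)·(1)·-0.416 = 1.9296

1.930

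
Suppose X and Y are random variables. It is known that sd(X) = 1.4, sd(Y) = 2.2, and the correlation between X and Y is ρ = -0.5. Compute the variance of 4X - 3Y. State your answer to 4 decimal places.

Var(X) = (1.4)² = 1.96;  Var(Y) = (2.2)² = 4.84
Cov(X,Y) = ρ·sd(X)·sd(Y) = -0.5·1.4·2.2 = -1.54
Var(4X - 3Y) = (4)²·Var(X) + (-3)²·Var(Y) + 2·(4)·(-3)·Cov(X,Y)
= 16·1.96 + 9·4.84 + -24·-1.54 = 111.88

111.8800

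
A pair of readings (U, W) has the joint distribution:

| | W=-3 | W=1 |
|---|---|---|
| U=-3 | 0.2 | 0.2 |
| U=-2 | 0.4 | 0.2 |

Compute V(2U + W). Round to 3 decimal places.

4.160

E[U] = -2.4,  E[W] = -1.4,  E[UW] = 3.2
V(U) = 6 − (-2.4)² = 0.24;  V(W) = 5.8 − (-1.4)² = 3.84
cov(U,W) = 3.2 − (-2.4)(-1.4) = -0.16
V(2U + W) = (2)²·0.24 + (1)²·3.84 + 2·(2)·(1)·-0.16 = 4.16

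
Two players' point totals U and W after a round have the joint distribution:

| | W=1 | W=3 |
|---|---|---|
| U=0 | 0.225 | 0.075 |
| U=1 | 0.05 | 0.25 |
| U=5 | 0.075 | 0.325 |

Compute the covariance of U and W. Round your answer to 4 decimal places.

E[U] = 2.3,  E[W] = 2.3
E[UW] = 6.05
Cov(U,W) = E[UW] − E[U]E[W] = 6.05 − (2.3)(2.3) = 0.76

0.7600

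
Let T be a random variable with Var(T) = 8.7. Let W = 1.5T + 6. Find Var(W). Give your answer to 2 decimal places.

Var(1.5T + 6) = (1.5)²·Var(T) = 2.25·8.7 = 19.575

19.58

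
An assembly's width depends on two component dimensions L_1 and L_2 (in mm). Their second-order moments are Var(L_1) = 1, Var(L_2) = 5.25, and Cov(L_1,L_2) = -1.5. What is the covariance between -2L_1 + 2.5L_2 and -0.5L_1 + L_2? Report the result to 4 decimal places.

19.0000

Cov(-2L_1 + 2.5L_2, -0.5L_1 + L_2) = (-2)(-0.5)Var(L_1) + (2.5)(1)Var(L_2) + [(-2)(1) + (2.5)(-0.5)]Cov(L_1,L_2)
= 1·1 + 2.5·5.25 + -3.25·-1.5 = 19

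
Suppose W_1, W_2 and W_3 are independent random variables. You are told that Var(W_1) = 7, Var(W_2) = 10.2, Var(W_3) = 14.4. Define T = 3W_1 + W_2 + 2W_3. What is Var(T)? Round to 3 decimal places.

By independence, Var(T) = (3)²Var(W_1) + (1)²Var(W_2) + (2)²Var(W_3)
= (3)²·7 + (1)²·10.2 + (2)²·14.4 = 130.8

130.800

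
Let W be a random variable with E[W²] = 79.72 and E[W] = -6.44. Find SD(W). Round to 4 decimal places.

var(W) = 79.72 − (-6.44)² = 38.2464
SD(W) = √38.2464 ≈ 6.1844

6.1844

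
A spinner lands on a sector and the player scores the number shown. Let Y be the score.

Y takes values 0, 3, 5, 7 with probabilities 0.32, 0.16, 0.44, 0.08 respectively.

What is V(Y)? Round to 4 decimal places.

E[Y] = (0)(0.32) + (3)(0.16) + (5)(0.44) + (7)(0.08) = 3.24
E[Y²] = (0)²(0.32) + (3)²(0.16) + (5)²(0.44) + (7)²(0.08) = 16.36
V(Y) = E[Y²] − (E[Y])² = 16.36 − (3.24)² = 5.8624

5.8624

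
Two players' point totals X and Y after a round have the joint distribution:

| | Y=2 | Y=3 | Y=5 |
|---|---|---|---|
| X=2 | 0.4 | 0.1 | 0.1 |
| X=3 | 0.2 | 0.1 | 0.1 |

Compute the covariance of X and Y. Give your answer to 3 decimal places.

0.080

E[X] = 2.4,  E[Y] = 2.8
E[XY] = 6.8
cov(X,Y) = E[XY] − E[X]E[Y] = 6.8 − (2.4)(2.8) = 0.08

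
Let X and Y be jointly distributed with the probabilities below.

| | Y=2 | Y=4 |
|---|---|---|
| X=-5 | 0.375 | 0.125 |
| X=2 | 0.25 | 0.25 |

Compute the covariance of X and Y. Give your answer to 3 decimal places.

E[X] = -1.5,  E[Y] = 2.75
E[XY] = -3.25
Cov(X,Y) = E[XY] − E[X]E[Y] = -3.25 − (-1.5)(2.75) = 0.875

0.875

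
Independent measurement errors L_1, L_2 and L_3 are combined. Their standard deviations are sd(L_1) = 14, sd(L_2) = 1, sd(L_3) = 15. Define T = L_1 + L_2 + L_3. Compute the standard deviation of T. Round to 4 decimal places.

20.5426

Var(L_1) = 196, Var(L_2) = 1, Var(L_3) = 225
By independence, Var(T) = (1)²Var(L_1) + (1)²Var(L_2) + (1)²Var(L_3)
= (1)²·196 + (1)²·1 + (1)²·225 = 422
sd(T) = √422 ≈ 20.5426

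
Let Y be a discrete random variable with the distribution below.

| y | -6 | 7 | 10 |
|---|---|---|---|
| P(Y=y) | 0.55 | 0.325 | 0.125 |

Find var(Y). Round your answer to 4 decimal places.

E[Y] = (-6)(0.55) + (7)(0.325) + (10)(0.125) = 0.225
E[Y²] = (-6)²(0.55) + (7)²(0.325) + (10)²(0.125) = 48.225
var(Y) = E[Y²] − (E[Y])² = 48.225 − (0.225)² = 48.174375

48.1744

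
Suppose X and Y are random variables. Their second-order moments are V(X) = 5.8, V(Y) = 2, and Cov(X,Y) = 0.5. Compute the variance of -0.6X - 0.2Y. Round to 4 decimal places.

2.2880

V(-0.6X - 0.2Y) = (-0.6)²·V(X) + (-0.2)²·V(Y) + 2·(-0.6)·(-0.2)·Cov(X,Y)
= 0.36·5.8 + 0.04·2 + 0.24·0.5 = 2.288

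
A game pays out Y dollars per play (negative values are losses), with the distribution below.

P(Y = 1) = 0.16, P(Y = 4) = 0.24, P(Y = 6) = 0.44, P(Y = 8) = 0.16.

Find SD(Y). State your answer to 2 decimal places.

E[Y] = (1)(0.16) + (4)(0.24) + (6)(0.44) + (8)(0.16) = 5.04
E[Y²] = (1)²(0.16) + (4)²(0.24) + (6)²(0.44) + (8)²(0.16) = 30.08
var(Y) = E[Y²] − (E[Y])² = 30.08 − (5.04)² = 4.6784
SD(Y) = √4.6784 ≈ 2.16

2.16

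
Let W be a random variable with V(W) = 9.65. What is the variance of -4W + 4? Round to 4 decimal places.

154.4000

V(-4W + 4) = (-4)²·V(W) = 16·9.65 = 154.4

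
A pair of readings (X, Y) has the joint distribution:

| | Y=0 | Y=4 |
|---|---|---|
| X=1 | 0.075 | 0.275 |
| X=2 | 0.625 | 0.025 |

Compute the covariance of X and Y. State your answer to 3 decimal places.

E[X] = 1.65,  E[Y] = 1.2
E[XY] = 1.3
cov(X,Y) = E[XY] − E[X]E[Y] = 1.3 − (1.65)(1.2) = -0.68

-0.680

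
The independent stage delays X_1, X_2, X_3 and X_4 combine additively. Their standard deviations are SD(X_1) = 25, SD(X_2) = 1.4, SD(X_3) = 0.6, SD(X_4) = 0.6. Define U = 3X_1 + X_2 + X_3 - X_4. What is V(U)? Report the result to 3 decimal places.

V(X_1) = 625, V(X_2) = 1.96, V(X_3) = 0.36, V(X_4) = 0.36
By independence, V(U) = (3)²V(X_1) + (1)²V(X_2) + (1)²V(X_3) + (-1)²V(X_4)
= (3)²·625 + (1)²·1.96 + (1)²·0.36 + (-1)²·0.36 = 5627.68

5627.680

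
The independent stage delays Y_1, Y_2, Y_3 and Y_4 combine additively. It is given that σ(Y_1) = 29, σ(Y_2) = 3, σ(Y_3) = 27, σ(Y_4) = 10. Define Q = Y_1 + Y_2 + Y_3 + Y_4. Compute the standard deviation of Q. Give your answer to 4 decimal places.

40.9756

var(Y_1) = 841, var(Y_2) = 9, var(Y_3) = 729, var(Y_4) = 100
By independence, var(Q) = (1)²var(Y_1) + (1)²var(Y_2) + (1)²var(Y_3) + (1)²var(Y_4)
= (1)²·841 + (1)²·9 + (1)²·729 + (1)²·100 = 1679
σ(Q) = √1679 ≈ 40.9756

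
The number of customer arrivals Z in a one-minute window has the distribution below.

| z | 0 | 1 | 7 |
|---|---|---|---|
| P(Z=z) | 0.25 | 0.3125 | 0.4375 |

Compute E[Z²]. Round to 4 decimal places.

21.7500

E[Z²] = (0)²(0.25) + (1)²(0.3125) + (7)²(0.4375) = 21.75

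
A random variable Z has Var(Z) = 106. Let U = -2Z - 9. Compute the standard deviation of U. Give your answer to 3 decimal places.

20.591

Var(-2Z - 9) = (-2)²·106 = 424
σ(U) = √424 ≈ 20.591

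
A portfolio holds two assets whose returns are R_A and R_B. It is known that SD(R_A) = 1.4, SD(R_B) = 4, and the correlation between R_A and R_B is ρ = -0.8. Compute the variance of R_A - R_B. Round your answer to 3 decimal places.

26.920

var(R_A) = (1.4)² = 1.96;  var(R_B) = (4)² = 16
Cov(R_A,R_B) = ρ·SD(R_A)·SD(R_B) = -0.8·1.4·4 = -4.48
var(R_A - R_B) = (1)²·var(R_A) + (-1)²·var(R_B) + 2·(1)·(-1)·Cov(R_A,R_B)
= 1·1.96 + 1·16 + -2·-4.48 = 26.92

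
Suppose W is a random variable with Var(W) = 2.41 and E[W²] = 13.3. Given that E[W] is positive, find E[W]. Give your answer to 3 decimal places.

3.300

(E[W])² = E[W²] − Var(W) = 13.3 − 2.41 = 10.89
E[W] = √10.89 = 3.3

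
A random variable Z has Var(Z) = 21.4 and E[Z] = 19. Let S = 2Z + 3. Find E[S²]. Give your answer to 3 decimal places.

1766.600

E[2Z + 3] = 2·19 + 3 = 41
Var(2Z + 3) = (2)²·21.4 = 85.6
E[S²] = Var(S) + (E[S])² = 85.6 + (41)² = 1766.6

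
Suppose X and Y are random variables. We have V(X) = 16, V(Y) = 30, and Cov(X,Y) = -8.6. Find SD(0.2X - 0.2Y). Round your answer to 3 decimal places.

1.590

V(0.2X - 0.2Y) = (0.2)²·V(X) + (-0.2)²·V(Y) + 2·(0.2)·(-0.2)·Cov(X,Y)
= 0.04·16 + 0.04·30 + -0.08·-8.6 = 2.528
SD(0.2X - 0.2Y) = √2.528 ≈ 1.590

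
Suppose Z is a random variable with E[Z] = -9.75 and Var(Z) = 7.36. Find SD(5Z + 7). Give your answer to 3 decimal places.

13.565

Var(5Z + 7) = (5)²·7.36 = 184
SD(5Z + 7) = √184 ≈ 13.565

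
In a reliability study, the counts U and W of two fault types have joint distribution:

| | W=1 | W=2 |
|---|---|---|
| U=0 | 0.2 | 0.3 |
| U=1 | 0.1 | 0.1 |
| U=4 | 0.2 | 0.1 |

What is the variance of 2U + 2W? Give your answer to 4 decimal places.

11.5600

E[U] = 1.4,  E[W] = 1.5,  E[UW] = 1.9
var(U) = 5 − (1.4)² = 3.04;  var(W) = 2.5 − (1.5)² = 0.25
Cov(U,W) = 1.9 − (1.4)(1.5) = -0.2
var(2U + 2W) = (2)²·3.04 + (2)²·0.25 + 2·(2)·(2)·-0.2 = 11.56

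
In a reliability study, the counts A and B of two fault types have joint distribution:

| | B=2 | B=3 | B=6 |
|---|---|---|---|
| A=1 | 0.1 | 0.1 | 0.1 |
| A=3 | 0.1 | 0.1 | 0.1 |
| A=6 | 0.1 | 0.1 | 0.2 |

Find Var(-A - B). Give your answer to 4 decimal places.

E[A] = 3.6,  E[B] = 3.9,  E[AB] = 14.6
Var(A) = 17.4 − (3.6)² = 4.44;  Var(B) = 18.3 − (3.9)² = 3.09
cov(A,B) = 14.6 − (3.6)(3.9) = 0.56
Var(-A - B) = (-1)²·4.44 + (-1)²·3.09 + 2·(-1)·(-1)·0.56 = 8.65

8.6500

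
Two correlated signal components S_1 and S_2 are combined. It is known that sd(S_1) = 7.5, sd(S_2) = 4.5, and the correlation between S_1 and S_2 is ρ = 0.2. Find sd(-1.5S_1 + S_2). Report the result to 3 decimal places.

V(S_1) = (7.5)² = 56.25;  V(S_2) = (4.5)² = 20.25
Cov(S_1,S_2) = ρ·sd(S_1)·sd(S_2) = 0.2·7.5·4.5 = 6.75
V(-1.5S_1 + S_2) = (-1.5)²·V(S_1) + (1)²·V(S_2) + 2·(-1.5)·(1)·Cov(S_1,S_2)
= 2.25·56.25 + 1·20.25 + -3·6.75 = 126.5625
sd(-1.5S_1 + S_2) = √126.5625 ≈ 11.250

11.250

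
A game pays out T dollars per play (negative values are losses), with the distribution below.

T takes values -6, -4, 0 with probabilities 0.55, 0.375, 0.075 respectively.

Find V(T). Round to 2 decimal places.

E[T] = (-6)(0.55) + (-4)(0.375) + (0)(0.075) = -4.8
E[T²] = (-6)²(0.55) + (-4)²(0.375) + (0)²(0.075) = 25.8
V(T) = E[T²] − (E[T])² = 25.8 − (-4.8)² = 2.76

2.76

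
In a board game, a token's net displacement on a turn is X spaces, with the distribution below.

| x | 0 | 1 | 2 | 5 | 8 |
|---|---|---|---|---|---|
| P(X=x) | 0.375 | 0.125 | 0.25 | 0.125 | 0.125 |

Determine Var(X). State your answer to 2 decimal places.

E[X] = (0)(0.375) + (1)(0.125) + (2)(0.25) + (5)(0.125) + (8)(0.125) = 2.25
E[X²] = (0)²(0.375) + (1)²(0.125) + (2)²(0.25) + (5)²(0.125) + (8)²(0.125) = 12.25
Var(X) = E[X²] − (E[X])² = 12.25 − (2.25)² = 7.1875

7.19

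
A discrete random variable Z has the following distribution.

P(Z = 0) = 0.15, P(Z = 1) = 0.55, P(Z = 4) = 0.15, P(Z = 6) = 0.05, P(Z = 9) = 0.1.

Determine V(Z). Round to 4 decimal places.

E[Z] = (0)(0.15) + (1)(0.55) + (4)(0.15) + (6)(0.05) + (9)(0.1) = 2.35
E[Z²] = (0)²(0.15) + (1)²(0.55) + (4)²(0.15) + (6)²(0.05) + (9)²(0.1) = 12.85
V(Z) = E[Z²] − (E[Z])² = 12.85 − (2.35)² = 7.3275

7.3275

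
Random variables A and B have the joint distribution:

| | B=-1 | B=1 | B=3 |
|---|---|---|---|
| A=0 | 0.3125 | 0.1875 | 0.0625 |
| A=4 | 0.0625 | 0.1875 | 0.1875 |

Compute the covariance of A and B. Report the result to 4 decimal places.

E[A] = 1.75,  E[B] = 0.75
E[AB] = 2.75
Cov(A,B) = E[AB] − E[A]E[B] = 2.75 − (1.75)(0.75) = 1.4375

1.4375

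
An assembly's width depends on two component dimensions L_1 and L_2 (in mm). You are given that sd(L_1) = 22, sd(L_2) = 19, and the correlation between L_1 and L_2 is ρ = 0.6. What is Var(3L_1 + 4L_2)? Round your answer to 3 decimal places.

16151.200

Var(L_1) = (22)² = 484;  Var(L_2) = (19)² = 361
cov(L_1,L_2) = ρ·sd(L_1)·sd(L_2) = 0.6·22·19 = 250.8
Var(3L_1 + 4L_2) = (3)²·Var(L_1) + (4)²·Var(L_2) + 2·(3)·(4)·cov(L_1,L_2)
= 9·484 + 16·361 + 24·250.8 = 16151.2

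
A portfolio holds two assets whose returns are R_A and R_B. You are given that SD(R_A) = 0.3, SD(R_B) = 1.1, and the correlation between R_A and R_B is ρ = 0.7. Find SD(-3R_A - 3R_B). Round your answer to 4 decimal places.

Var(R_A) = (0.3)² = 0.09;  Var(R_B) = (1.1)² = 1.21
Cov(R_A,R_B) = ρ·SD(R_A)·SD(R_B) = 0.7·0.3·1.1 = 0.231
Var(-3R_A - 3R_B) = (-3)²·Var(R_A) + (-3)²·Var(R_B) + 2·(-3)·(-3)·Cov(R_A,R_B)
= 9·0.09 + 9·1.21 + 18·0.231 = 15.858
SD(-3R_A - 3R_B) = √15.858 ≈ 3.9822

3.9822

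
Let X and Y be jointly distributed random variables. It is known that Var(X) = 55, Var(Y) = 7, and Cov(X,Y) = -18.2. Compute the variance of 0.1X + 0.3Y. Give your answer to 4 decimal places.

Var(0.1X + 0.3Y) = (0.1)²·Var(X) + (0.3)²·Var(Y) + 2·(0.1)·(0.3)·Cov(X,Y)
= 0.01·55 + 0.09·7 + 0.06·-18.2 = 0.088

0.0880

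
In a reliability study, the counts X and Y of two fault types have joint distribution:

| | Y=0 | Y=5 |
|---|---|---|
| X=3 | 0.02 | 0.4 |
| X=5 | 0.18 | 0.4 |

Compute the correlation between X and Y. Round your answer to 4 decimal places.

E[X] = 4.16,  E[Y] = 4
E[XY] = 16
Cov(X,Y) = E[XY] − E[X]E[Y] = 16 − (4.16)(4) = -0.64
var(X) = 0.9744,  var(Y) = 4
ρ = -0.64 / √(0.9744·4) ≈ -0.3242

-0.3242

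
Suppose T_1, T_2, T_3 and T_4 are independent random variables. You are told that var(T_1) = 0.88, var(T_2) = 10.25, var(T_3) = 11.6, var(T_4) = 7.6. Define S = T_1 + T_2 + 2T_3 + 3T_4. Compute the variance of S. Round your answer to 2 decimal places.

By independence, var(S) = (1)²var(T_1) + (1)²var(T_2) + (2)²var(T_3) + (3)²var(T_4)
= (1)²·0.88 + (1)²·10.25 + (2)²·11.6 + (3)²·7.6 = 125.93

125.93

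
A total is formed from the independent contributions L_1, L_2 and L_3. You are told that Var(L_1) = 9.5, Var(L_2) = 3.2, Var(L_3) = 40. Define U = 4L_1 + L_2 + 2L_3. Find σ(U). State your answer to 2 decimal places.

By independence, Var(U) = (4)²Var(L_1) + (1)²Var(L_2) + (2)²Var(L_3)
= (4)²·9.5 + (1)²·3.2 + (2)²·40 = 315.2
σ(U) = √315.2 ≈ 17.75

17.75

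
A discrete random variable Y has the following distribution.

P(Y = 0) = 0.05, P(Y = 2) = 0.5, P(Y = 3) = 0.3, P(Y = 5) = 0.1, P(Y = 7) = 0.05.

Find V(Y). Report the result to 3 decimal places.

2.088

E[Y] = (0)(0.05) + (2)(0.5) + (3)(0.3) + (5)(0.1) + (7)(0.05) = 2.75
E[Y²] = (0)²(0.05) + (2)²(0.5) + (3)²(0.3) + (5)²(0.1) + (7)²(0.05) = 9.65
V(Y) = E[Y²] − (E[Y])² = 9.65 − (2.75)² = 2.0875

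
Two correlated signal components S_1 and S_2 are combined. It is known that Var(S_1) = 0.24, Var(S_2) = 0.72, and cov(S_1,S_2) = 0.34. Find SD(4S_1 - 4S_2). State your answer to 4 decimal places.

2.1166

Var(4S_1 - 4S_2) = (4)²·Var(S_1) + (-4)²·Var(S_2) + 2·(4)·(-4)·cov(S_1,S_2)
= 16·0.24 + 16·0.72 + -32·0.34 = 4.48
SD(4S_1 - 4S_2) = √4.48 ≈ 2.1166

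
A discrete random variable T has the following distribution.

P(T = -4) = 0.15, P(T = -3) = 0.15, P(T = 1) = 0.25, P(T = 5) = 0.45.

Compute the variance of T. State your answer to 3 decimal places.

13.148

E[T] = (-4)(0.15) + (-3)(0.15) + (1)(0.25) + (5)(0.45) = 1.45
E[T²] = (-4)²(0.15) + (-3)²(0.15) + (1)²(0.25) + (5)²(0.45) = 15.25
V(T) = E[T²] − (E[T])² = 15.25 − (1.45)² = 13.1475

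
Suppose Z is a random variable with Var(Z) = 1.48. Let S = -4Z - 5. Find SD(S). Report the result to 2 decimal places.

4.87

Var(-4Z - 5) = (-4)²·1.48 = 23.68
SD(S) = √23.68 ≈ 4.87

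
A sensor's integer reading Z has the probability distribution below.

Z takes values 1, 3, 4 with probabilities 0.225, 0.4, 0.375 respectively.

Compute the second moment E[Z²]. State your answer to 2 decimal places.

9.83

E[Z²] = (1)²(0.225) + (3)²(0.4) + (4)²(0.375) = 9.825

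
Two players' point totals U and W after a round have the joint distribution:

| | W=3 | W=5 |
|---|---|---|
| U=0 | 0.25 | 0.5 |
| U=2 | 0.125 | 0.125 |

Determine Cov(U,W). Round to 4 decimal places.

-0.1250

E[U] = 0.5,  E[W] = 4.25
E[UW] = 2
Cov(U,W) = E[UW] − E[U]E[W] = 2 − (0.5)(4.25) = -0.125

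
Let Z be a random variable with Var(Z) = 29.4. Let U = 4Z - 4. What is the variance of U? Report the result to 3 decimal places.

Var(4Z - 4) = (4)²·Var(Z) = 16·29.4 = 470.4

470.400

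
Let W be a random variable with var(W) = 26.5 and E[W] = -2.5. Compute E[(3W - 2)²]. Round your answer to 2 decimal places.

E[3W - 2] = 3·-2.5 − 2 = -9.5
var(3W - 2) = (3)²·26.5 = 238.5
E[(3W - 2)²] = var((3W - 2)) + (E[(3W - 2)])² = 238.5 + (-9.5)² = 328.75

328.75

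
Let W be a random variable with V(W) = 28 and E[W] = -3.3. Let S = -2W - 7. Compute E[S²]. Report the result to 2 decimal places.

E[-2W - 7] = -2·-3.3 − 7 = -0.4
V(-2W - 7) = (-2)²·28 = 112
E[S²] = V(S) + (E[S])² = 112 + (-0.4)² = 112.16

112.16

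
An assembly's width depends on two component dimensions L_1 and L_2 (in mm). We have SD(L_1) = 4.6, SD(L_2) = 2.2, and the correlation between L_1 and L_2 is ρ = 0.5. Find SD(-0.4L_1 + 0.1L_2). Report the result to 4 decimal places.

Var(L_1) = (4.6)² = 21.16;  Var(L_2) = (2.2)² = 4.84
cov(L_1,L_2) = ρ·SD(L_1)·SD(L_2) = 0.5·4.6·2.2 = 5.06
Var(-0.4L_1 + 0.1L_2) = (-0.4)²·Var(L_1) + (0.1)²·Var(L_2) + 2·(-0.4)·(0.1)·cov(L_1,L_2)
= 0.16·21.16 + 0.01·4.84 + -0.08·5.06 = 3.0292
SD(-0.4L_1 + 0.1L_2) = √3.0292 ≈ 1.7405

1.7405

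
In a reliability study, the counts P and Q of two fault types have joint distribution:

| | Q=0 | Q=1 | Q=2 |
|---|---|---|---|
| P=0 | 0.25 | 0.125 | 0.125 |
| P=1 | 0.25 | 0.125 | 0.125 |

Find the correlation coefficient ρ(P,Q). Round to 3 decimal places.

0.000

E[P] = 0.5,  E[Q] = 0.75
E[PQ] = 0.375
cov(P,Q) = E[PQ] − E[P]E[Q] = 0.375 − (0.5)(0.75) = 0
Var(P) = 0.25,  Var(Q) = 0.6875
ρ = 0 / √(0.25·0.6875) ≈ 0.000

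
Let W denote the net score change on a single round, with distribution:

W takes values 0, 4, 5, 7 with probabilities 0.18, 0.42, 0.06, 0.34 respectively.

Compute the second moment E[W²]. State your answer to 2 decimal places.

24.88

E[W²] = (0)²(0.18) + (4)²(0.42) + (5)²(0.06) + (7)²(0.34) = 24.88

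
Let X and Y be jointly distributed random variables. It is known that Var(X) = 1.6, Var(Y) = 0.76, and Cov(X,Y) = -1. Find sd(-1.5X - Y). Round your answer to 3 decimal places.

1.166

Var(-1.5X - Y) = (-1.5)²·Var(X) + (-1)²·Var(Y) + 2·(-1.5)·(-1)·Cov(X,Y)
= 2.25·1.6 + 1·0.76 + 3·-1 = 1.36
sd(-1.5X - Y) = √1.36 ≈ 1.166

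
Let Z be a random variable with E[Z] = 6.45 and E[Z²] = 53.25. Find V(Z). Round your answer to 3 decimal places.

11.648

V(Z) = 53.25 − (6.45)² = 11.6475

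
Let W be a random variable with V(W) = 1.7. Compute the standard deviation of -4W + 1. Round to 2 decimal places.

V(-4W + 1) = (-4)²·1.7 = 27.2
SD(-4W + 1) = √27.2 ≈ 5.22

5.22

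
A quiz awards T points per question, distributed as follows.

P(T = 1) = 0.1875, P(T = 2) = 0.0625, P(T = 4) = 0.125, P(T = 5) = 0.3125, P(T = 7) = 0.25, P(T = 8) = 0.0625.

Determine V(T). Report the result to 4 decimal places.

E[T] = (1)(0.1875) + (2)(0.0625) + (4)(0.125) + (5)(0.3125) + (7)(0.25) + (8)(0.0625) = 4.625
E[T²] = (1)²(0.1875) + (2)²(0.0625) + (4)²(0.125) + (5)²(0.3125) + (7)²(0.25) + (8)²(0.0625) = 26.5
V(T) = E[T²] − (E[T])² = 26.5 − (4.625)² = 5.109375

5.1094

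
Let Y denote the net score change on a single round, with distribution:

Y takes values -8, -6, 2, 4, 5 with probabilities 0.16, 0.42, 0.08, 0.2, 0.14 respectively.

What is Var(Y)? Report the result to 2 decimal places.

E[Y] = (-8)(0.16) + (-6)(0.42) + (2)(0.08) + (4)(0.2) + (5)(0.14) = -2.14
E[Y²] = (-8)²(0.16) + (-6)²(0.42) + (2)²(0.08) + (4)²(0.2) + (5)²(0.14) = 32.38
Var(Y) = E[Y²] − (E[Y])² = 32.38 − (-2.14)² = 27.8004

27.80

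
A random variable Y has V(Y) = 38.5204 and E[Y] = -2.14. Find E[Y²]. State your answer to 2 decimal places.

E[Y²] = V(Y) + (E[Y])² = 38.5204 + (-2.14)² = 43.1

43.10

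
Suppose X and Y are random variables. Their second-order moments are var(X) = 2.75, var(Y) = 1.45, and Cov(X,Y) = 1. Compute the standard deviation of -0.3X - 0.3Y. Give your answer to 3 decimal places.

0.747

var(-0.3X - 0.3Y) = (-0.3)²·var(X) + (-0.3)²·var(Y) + 2·(-0.3)·(-0.3)·Cov(X,Y)
= 0.09·2.75 + 0.09·1.45 + 0.18·1 = 0.558
sd(-0.3X - 0.3Y) = √0.558 ≈ 0.747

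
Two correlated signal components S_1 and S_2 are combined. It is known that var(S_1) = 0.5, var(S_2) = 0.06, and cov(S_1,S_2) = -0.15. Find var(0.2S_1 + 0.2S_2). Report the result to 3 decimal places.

0.010

var(0.2S_1 + 0.2S_2) = (0.2)²·var(S_1) + (0.2)²·var(S_2) + 2·(0.2)·(0.2)·cov(S_1,S_2)
= 0.04·0.5 + 0.04·0.06 + 0.08·-0.15 = 0.0104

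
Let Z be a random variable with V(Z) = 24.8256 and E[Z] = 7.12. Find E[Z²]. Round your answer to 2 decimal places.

75.52

E[Z²] = V(Z) + (E[Z])² = 24.8256 + (7.12)² = 75.52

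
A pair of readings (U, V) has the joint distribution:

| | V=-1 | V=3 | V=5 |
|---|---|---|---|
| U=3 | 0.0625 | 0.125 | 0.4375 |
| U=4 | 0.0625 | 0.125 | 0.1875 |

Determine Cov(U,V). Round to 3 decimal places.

E[U] = 3.375,  E[V] = 3.75
E[UV] = 12.5
Cov(U,V) = E[UV] − E[U]E[V] = 12.5 − (3.375)(3.75) = -0.15625

-0.156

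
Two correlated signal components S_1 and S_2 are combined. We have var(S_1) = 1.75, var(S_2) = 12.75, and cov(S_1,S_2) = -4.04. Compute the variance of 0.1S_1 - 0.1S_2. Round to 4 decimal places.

0.2258

var(0.1S_1 - 0.1S_2) = (0.1)²·var(S_1) + (-0.1)²·var(S_2) + 2·(0.1)·(-0.1)·cov(S_1,S_2)
= 0.01·1.75 + 0.01·12.75 + -0.02·-4.04 = 0.2258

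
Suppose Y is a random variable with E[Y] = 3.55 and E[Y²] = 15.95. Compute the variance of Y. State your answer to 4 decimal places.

3.3475

Var(Y) = 15.95 − (3.55)² = 3.3475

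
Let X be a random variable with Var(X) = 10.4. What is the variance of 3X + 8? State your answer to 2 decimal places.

93.60

Var(3X + 8) = (3)²·Var(X) = 9·10.4 = 93.6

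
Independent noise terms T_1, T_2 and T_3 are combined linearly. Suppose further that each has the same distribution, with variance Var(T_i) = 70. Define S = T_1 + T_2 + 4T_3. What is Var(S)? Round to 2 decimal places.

By independence, Var(S) = (1)²Var(T_1) + (1)²Var(T_2) + (4)²Var(T_3)
= (1)²·70 + (1)²·70 + (4)²·70 = 1260

1260.00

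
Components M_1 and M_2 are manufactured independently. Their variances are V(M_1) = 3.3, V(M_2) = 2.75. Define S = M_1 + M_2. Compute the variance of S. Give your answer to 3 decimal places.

By independence, V(S) = (1)²V(M_1) + (1)²V(M_2)
= (1)²·3.3 + (1)²·2.75 = 6.05

6.050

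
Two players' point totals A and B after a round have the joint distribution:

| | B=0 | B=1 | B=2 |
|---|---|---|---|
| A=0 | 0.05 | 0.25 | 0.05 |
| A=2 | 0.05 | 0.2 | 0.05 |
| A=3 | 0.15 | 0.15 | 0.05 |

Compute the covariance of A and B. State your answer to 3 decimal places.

E[A] = 1.65,  E[B] = 0.9
E[AB] = 1.35
Cov(A,B) = E[AB] − E[A]E[B] = 1.35 − (1.65)(0.9) = -0.135

-0.135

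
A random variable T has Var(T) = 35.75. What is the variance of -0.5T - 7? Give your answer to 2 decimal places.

8.94

Var(-0.5T - 7) = (-0.5)²·Var(T) = 0.25·35.75 = 8.9375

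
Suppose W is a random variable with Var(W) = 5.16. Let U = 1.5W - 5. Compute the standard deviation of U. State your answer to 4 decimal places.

3.4073

Var(1.5W - 5) = (1.5)²·5.16 = 11.61
SD(U) = √11.61 ≈ 3.4073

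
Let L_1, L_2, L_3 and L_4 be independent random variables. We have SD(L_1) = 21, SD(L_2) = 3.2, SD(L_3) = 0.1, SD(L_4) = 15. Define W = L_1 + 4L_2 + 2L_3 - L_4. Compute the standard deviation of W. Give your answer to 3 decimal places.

28.808

var(L_1) = 441, var(L_2) = 10.24, var(L_3) = 0.01, var(L_4) = 225
By independence, var(W) = (1)²var(L_1) + (4)²var(L_2) + (2)²var(L_3) + (-1)²var(L_4)
= (1)²·441 + (4)²·10.24 + (2)²·0.01 + (-1)²·225 = 829.88
SD(W) = √829.88 ≈ 28.808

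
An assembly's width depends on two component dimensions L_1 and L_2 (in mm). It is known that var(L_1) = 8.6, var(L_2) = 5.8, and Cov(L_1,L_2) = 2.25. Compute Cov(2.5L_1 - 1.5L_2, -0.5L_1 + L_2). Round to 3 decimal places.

-12.138

Cov(2.5L_1 - 1.5L_2, -0.5L_1 + L_2) = (2.5)(-0.5)var(L_1) + (-1.5)(1)var(L_2) + [(2.5)(1) + (-1.5)(-0.5)]Cov(L_1,L_2)
= -1.25·8.6 + -1.5·5.8 + 3.25·2.25 = -12.1375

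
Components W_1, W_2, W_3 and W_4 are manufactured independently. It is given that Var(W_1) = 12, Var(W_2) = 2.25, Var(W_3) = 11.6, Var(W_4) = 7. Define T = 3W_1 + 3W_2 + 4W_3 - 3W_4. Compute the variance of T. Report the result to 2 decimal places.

By independence, Var(T) = (3)²Var(W_1) + (3)²Var(W_2) + (4)²Var(W_3) + (-3)²Var(W_4)
= (3)²·12 + (3)²·2.25 + (4)²·11.6 + (-3)²·7 = 376.85

376.85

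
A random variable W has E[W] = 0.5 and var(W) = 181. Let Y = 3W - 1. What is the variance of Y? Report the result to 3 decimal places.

1629.000

var(3W - 1) = (3)²·var(W) = 9·181 = 1629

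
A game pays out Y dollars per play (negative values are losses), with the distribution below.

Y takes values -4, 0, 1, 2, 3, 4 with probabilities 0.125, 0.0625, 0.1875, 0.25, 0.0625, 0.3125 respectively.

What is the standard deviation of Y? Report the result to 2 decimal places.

2.47

E[Y] = (-4)(0.125) + (0)(0.0625) + (1)(0.1875) + (2)(0.25) + (3)(0.0625) + (4)(0.3125) = 1.625
E[Y²] = (-4)²(0.125) + (0)²(0.0625) + (1)²(0.1875) + (2)²(0.25) + (3)²(0.0625) + (4)²(0.3125) = 8.75
Var(Y) = E[Y²] − (E[Y])² = 8.75 − (1.625)² = 6.109375
SD(Y) = √6.109375 ≈ 2.47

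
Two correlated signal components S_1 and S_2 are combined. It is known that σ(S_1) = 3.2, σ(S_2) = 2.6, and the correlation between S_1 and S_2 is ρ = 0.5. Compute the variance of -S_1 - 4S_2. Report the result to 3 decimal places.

Var(S_1) = (3.2)² = 10.24;  Var(S_2) = (2.6)² = 6.76
Cov(S_1,S_2) = ρ·σ(S_1)·σ(S_2) = 0.5·3.2·2.6 = 4.16
Var(-S_1 - 4S_2) = (-1)²·Var(S_1) + (-4)²·Var(S_2) + 2·(-1)·(-4)·Cov(S_1,S_2)
= 1·10.24 + 16·6.76 + 8·4.16 = 151.68

151.680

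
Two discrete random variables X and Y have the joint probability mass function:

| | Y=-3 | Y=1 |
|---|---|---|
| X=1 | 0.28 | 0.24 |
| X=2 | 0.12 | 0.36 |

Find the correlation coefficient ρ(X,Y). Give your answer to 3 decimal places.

0.294

E[X] = 1.48,  E[Y] = -0.6
E[XY] = -0.6
Cov(X,Y) = E[XY] − E[X]E[Y] = -0.6 − (1.48)(-0.6) = 0.288
V(X) = 0.2496,  V(Y) = 3.84
ρ = 0.288 / √(0.2496·3.84) ≈ 0.294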